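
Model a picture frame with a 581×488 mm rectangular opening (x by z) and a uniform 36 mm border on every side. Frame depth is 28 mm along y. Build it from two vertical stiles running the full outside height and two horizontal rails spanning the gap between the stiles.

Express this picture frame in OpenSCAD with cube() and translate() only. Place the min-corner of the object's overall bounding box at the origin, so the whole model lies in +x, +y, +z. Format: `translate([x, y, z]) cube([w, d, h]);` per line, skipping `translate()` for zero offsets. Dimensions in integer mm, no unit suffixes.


cube([36, 28, 560]);
translate([617, 0, 0]) cube([36, 28, 560]);
translate([36, 0, 0]) cube([581, 28, 36]);
translate([36, 0, 524]) cube([581, 28, 36]);


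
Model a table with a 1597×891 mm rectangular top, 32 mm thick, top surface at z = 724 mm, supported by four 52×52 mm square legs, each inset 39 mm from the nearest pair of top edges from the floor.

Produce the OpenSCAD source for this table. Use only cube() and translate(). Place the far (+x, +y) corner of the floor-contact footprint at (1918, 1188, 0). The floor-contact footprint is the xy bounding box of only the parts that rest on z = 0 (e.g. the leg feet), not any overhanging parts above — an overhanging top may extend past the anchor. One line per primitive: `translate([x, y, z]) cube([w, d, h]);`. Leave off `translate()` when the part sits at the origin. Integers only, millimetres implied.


translate([360, 336, 692]) cube([1597, 891, 32]);
translate([399, 375, 0]) cube([52, 52, 692]);
translate([1866, 375, 0]) cube([52, 52, 692]);
translate([399, 1136, 0]) cube([52, 52, 692]);
translate([1866, 1136, 0]) cube([52, 52, 692]);


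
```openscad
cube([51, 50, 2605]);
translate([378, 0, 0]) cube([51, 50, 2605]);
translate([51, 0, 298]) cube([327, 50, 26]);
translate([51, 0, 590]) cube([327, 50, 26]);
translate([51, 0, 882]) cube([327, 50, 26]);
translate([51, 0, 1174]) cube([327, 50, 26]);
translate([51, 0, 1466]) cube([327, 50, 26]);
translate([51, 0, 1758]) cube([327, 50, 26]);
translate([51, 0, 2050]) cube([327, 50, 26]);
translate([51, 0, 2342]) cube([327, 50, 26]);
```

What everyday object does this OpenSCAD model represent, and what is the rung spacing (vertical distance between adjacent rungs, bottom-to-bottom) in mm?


A ladder. The rung spacing is 292 mm.

Two tall 51×50 posts with 8 short bars between them — a ladder. Adjacent rungs sit at z = 298 and z = 590, so the spacing is 590 − 298 = 292 mm.


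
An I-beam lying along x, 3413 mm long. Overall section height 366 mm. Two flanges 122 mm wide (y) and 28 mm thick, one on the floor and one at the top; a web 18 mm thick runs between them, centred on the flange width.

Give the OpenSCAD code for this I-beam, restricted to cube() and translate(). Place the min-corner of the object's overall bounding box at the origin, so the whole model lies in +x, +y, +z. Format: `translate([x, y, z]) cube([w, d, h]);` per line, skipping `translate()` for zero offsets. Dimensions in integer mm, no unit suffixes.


cube([3413, 122, 28]);
translate([0, 52, 28]) cube([3413, 18, 310]);
translate([0, 0, 338]) cube([3413, 122, 28]);


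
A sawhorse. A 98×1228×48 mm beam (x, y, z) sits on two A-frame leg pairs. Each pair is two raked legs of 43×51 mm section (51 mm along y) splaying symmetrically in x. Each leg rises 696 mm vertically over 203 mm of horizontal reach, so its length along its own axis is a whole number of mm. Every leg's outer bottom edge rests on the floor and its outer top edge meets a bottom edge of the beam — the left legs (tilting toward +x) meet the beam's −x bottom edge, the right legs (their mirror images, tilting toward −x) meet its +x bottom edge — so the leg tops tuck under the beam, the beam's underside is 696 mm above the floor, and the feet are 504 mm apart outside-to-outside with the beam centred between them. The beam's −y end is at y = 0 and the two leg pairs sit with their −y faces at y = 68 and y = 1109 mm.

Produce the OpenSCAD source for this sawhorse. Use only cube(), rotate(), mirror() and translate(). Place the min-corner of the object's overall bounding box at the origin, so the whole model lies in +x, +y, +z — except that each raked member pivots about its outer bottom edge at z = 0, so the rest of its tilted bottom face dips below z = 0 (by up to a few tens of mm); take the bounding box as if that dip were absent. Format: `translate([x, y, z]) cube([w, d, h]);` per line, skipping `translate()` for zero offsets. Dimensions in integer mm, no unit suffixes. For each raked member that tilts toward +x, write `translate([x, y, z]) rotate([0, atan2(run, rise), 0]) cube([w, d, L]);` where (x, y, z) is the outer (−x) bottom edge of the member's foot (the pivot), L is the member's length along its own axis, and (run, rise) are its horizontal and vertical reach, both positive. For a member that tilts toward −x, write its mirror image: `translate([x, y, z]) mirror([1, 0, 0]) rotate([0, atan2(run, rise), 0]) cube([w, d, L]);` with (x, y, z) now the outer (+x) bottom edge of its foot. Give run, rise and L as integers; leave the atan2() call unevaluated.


// leg length = √(203² + 696²) = 725
// right-leg outer foot x = 2·203 + 98 = 504
// beam min-corner = (203, 0, 696)
translate([203, 0, 696]) cube([98, 1228, 48]);
translate([0, 68, 0]) rotate([0, atan2(203, 696), 0]) cube([43, 51, 725]);
translate([504, 68, 0]) mirror([1, 0, 0]) rotate([0, atan2(203, 696), 0]) cube([43, 51, 725]);
translate([0, 1109, 0]) rotate([0, atan2(203, 696), 0]) cube([43, 51, 725]);
translate([504, 1109, 0]) mirror([1, 0, 0]) rotate([0, atan2(203, 696), 0]) cube([43, 51, 725]);


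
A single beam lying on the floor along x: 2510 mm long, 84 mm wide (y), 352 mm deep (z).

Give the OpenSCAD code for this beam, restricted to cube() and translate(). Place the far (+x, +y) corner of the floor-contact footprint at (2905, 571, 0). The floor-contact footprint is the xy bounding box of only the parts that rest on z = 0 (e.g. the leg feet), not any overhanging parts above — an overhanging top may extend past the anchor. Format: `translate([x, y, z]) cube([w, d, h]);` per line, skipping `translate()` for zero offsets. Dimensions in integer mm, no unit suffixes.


translate([395, 487, 0]) cube([2510, 84, 352]);


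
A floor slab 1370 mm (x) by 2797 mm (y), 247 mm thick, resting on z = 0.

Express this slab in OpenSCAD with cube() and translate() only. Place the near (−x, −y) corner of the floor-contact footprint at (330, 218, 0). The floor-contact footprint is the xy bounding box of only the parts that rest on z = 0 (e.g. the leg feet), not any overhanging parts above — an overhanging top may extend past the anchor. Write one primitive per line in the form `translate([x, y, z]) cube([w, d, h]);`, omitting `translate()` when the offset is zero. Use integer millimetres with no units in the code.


translate([330, 218, 0]) cube([1370, 2797, 247]);


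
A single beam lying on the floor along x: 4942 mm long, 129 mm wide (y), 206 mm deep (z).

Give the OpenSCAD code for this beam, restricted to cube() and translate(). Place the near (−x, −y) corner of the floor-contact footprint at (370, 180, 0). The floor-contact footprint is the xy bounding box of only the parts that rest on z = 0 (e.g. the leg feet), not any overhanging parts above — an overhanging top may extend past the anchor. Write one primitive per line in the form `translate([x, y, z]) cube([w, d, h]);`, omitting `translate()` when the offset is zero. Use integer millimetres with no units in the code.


translate([370, 180, 0]) cube([4942, 129, 206]);


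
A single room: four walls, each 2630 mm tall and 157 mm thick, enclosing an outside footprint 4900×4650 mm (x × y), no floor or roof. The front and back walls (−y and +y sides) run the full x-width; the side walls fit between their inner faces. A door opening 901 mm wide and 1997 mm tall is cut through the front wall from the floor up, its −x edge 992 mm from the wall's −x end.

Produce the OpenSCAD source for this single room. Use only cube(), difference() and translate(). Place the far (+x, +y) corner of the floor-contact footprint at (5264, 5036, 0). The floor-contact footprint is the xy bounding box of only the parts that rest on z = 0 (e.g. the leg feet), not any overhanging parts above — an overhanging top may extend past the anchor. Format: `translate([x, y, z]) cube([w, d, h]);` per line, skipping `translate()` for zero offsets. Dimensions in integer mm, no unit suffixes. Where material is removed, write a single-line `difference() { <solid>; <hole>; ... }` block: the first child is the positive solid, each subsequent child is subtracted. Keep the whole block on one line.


difference() { translate([364, 386, 0]) cube([4900, 157, 2630]); translate([1356, 386, 0]) cube([901, 157, 1997]); }
translate([364, 4879, 0]) cube([4900, 157, 2630]);
translate([364, 543, 0]) cube([157, 4336, 2630]);
translate([5107, 543, 0]) cube([157, 4336, 2630]);


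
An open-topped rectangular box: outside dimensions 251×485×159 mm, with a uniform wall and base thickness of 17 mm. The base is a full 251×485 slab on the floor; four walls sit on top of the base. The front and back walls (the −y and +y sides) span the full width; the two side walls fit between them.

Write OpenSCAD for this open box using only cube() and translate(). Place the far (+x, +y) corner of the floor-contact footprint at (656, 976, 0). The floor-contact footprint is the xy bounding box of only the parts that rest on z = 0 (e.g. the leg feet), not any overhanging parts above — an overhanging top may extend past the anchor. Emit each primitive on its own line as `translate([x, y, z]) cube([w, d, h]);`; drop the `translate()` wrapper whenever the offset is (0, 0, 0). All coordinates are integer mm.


translate([405, 491, 0]) cube([251, 485, 17]);
translate([405, 491, 17]) cube([251, 17, 142]);
translate([405, 959, 17]) cube([251, 17, 142]);
translate([405, 508, 17]) cube([17, 451, 142]);
translate([639, 508, 17]) cube([17, 451, 142]);


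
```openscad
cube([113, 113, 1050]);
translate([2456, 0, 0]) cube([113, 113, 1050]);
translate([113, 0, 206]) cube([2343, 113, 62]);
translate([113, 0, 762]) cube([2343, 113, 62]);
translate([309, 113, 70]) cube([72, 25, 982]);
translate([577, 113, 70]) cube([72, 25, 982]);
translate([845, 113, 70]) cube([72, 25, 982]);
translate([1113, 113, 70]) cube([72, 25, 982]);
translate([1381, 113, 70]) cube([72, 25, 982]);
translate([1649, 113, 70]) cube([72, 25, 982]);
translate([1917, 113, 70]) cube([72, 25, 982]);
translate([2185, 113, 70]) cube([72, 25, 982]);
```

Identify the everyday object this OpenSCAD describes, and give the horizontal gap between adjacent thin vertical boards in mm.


A fence section. The picket gap is 196 mm.

Two posts, two rails, 8 pickets — a fence section. Span 2343 mm holds 8 pickets of 72 mm with 9 equal gaps: ⌊(2343 − 8·72) / 9⌋ = 196 mm.


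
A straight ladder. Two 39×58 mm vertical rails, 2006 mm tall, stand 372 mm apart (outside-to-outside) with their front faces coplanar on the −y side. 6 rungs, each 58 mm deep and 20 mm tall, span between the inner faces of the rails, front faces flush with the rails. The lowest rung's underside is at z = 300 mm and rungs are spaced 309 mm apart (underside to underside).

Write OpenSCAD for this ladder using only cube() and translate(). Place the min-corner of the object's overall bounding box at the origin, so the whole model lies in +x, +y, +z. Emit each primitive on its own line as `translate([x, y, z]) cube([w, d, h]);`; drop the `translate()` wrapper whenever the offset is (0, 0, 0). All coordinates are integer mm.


// rung span = 372 - 2*39 = 294
// rung[k] z = 300 + k*309
cube([39, 58, 2006]);
translate([333, 0, 0]) cube([39, 58, 2006]);
translate([39, 0, 300]) cube([294, 58, 20]);
translate([39, 0, 609]) cube([294, 58, 20]);
translate([39, 0, 918]) cube([294, 58, 20]);
translate([39, 0, 1227]) cube([294, 58, 20]);
translate([39, 0, 1536]) cube([294, 58, 20]);
translate([39, 0, 1845]) cube([294, 58, 20]);


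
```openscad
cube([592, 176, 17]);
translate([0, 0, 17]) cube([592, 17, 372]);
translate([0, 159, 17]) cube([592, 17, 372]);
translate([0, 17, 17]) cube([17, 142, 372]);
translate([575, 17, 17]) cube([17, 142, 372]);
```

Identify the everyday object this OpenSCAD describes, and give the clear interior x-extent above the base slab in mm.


An open box. The internal width is 558 mm.

A 592×176 base slab with four walls standing on it — an open box. The base is 592 mm wide and the walls are 17 mm thick, so the internal width is 592 − 2 × 17 = 558 mm.


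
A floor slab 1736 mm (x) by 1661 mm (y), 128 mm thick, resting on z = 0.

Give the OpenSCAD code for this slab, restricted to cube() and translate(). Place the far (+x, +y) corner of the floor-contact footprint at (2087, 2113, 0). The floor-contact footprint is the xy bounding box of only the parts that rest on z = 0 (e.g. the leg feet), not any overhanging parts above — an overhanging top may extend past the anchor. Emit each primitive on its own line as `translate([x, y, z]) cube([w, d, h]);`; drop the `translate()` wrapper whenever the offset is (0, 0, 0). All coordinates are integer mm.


translate([351, 452, 0]) cube([1736, 1661, 128]);


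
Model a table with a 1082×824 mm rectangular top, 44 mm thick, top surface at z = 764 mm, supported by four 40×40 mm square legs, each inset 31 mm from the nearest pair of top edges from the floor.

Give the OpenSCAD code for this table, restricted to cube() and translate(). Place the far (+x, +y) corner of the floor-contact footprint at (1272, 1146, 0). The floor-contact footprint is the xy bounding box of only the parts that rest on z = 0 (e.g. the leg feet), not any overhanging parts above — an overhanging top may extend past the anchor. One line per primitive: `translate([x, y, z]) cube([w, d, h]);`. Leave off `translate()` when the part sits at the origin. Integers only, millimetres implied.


translate([221, 353, 720]) cube([1082, 824, 44]);
translate([252, 384, 0]) cube([40, 40, 720]);
translate([1232, 384, 0]) cube([40, 40, 720]);
translate([252, 1106, 0]) cube([40, 40, 720]);
translate([1232, 1106, 0]) cube([40, 40, 720]);


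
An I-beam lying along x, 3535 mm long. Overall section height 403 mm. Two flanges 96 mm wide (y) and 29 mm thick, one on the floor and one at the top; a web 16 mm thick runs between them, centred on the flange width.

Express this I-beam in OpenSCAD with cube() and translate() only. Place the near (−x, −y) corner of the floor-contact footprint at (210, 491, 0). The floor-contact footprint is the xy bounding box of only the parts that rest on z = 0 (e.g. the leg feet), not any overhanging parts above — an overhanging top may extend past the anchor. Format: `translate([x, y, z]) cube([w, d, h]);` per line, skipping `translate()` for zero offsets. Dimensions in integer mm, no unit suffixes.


translate([210, 491, 0]) cube([3535, 96, 29]);
translate([210, 531, 29]) cube([3535, 16, 345]);
translate([210, 491, 374]) cube([3535, 96, 29]);


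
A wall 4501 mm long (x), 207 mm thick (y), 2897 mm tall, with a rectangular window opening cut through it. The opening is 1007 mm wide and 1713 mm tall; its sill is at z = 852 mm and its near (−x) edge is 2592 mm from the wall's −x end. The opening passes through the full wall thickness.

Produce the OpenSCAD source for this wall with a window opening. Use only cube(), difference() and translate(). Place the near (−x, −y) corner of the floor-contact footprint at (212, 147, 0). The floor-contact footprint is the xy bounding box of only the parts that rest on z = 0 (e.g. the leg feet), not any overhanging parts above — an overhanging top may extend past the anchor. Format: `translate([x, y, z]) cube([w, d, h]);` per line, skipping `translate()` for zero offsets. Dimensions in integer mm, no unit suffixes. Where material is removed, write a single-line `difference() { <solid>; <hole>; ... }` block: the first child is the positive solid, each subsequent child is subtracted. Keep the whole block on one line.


difference() { translate([212, 147, 0]) cube([4501, 207, 2897]); translate([2804, 147, 852]) cube([1007, 207, 1713]); }


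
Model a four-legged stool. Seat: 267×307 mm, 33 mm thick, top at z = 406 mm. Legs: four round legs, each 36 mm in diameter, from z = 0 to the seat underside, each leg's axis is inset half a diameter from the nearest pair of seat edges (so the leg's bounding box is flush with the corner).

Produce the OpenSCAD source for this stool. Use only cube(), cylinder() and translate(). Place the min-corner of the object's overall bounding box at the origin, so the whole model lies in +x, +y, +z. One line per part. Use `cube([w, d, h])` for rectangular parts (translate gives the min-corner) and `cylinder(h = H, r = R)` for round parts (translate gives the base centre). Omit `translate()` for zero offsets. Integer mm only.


// leg_h = 406 - 33 = 373
translate([0, 0, 373]) cube([267, 307, 33]);
translate([18, 18, 0]) cylinder(h = 373, r = 18);
translate([249, 18, 0]) cylinder(h = 373, r = 18);
translate([18, 289, 0]) cylinder(h = 373, r = 18);
translate([249, 289, 0]) cylinder(h = 373, r = 18);


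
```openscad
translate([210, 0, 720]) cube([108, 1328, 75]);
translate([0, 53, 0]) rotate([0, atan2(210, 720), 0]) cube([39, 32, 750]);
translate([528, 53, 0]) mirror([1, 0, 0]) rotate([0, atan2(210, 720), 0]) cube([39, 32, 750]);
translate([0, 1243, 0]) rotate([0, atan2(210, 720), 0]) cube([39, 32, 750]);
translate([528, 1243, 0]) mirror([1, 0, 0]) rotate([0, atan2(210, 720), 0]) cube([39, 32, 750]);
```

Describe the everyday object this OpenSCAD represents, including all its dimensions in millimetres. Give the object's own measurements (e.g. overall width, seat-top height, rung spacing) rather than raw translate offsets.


A sawhorse. A 108×1328×75 mm beam (x, y, z) sits on two A-frame leg pairs. Each pair is two raked legs of 39×32 mm section (32 mm along y) splaying symmetrically in x. Each leg rises 720 mm vertically over 210 mm of horizontal reach and is 750 mm long along its own axis. Every leg's outer bottom edge rests on the floor and its outer top edge meets a bottom edge of the beam — the left legs (tilting toward +x) meet the beam's −x bottom edge, the right legs (their mirror images, tilting toward −x) meet its +x bottom edge — so the leg tops tuck under the beam, the beam's underside is 720 mm above the floor, and the feet are 528 mm apart outside-to-outside with the beam centred between them. The two leg pairs are set in 53 mm from either end of the beam.


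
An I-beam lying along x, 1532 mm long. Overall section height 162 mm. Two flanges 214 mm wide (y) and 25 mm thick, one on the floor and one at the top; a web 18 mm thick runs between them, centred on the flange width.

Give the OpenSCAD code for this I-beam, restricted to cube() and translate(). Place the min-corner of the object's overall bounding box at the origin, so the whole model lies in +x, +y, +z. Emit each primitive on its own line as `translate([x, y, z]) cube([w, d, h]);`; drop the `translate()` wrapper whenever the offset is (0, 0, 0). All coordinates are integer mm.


cube([1532, 214, 25]);
translate([0, 98, 25]) cube([1532, 18, 112]);
translate([0, 0, 137]) cube([1532, 214, 25]);


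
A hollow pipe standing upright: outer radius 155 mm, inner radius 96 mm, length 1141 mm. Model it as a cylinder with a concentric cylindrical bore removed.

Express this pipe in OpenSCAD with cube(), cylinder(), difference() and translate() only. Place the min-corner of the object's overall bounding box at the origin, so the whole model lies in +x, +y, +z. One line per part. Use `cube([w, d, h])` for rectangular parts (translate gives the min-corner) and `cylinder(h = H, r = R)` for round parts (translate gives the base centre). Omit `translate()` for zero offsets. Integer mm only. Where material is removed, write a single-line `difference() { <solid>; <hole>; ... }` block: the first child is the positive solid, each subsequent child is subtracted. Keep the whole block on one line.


difference() { translate([155, 155, 0]) cylinder(h = 1141, r = 155); translate([155, 155, 0]) cylinder(h = 1141, r = 96); }


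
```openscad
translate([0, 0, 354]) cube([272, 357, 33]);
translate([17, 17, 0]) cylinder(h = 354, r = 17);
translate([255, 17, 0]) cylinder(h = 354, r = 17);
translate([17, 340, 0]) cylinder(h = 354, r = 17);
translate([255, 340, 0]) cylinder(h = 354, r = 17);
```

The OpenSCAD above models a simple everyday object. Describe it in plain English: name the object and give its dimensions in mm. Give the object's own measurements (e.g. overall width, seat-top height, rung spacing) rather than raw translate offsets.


A four-legged stool. The seat is a 272×357×33 mm slab whose top surface is at z = 387 mm; four round legs, each 34 mm in diameter, run from the floor (z = 0) to the underside of the seat, each leg's axis is inset half a diameter from the nearest pair of seat edges (so the leg's bounding box is flush with the corner).


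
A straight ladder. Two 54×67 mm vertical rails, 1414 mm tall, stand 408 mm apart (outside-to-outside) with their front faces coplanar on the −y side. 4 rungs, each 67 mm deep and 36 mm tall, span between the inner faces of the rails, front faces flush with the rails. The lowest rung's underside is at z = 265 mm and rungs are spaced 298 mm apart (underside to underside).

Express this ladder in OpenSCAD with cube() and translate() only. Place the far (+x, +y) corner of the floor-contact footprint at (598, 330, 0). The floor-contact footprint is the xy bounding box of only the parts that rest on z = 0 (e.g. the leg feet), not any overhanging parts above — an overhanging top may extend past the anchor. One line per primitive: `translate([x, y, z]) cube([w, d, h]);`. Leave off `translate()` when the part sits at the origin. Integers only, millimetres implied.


translate([190, 263, 0]) cube([54, 67, 1414]);
translate([544, 263, 0]) cube([54, 67, 1414]);
translate([244, 263, 265]) cube([300, 67, 36]);
translate([244, 263, 563]) cube([300, 67, 36]);
translate([244, 263, 861]) cube([300, 67, 36]);
translate([244, 263, 1159]) cube([300, 67, 36]);


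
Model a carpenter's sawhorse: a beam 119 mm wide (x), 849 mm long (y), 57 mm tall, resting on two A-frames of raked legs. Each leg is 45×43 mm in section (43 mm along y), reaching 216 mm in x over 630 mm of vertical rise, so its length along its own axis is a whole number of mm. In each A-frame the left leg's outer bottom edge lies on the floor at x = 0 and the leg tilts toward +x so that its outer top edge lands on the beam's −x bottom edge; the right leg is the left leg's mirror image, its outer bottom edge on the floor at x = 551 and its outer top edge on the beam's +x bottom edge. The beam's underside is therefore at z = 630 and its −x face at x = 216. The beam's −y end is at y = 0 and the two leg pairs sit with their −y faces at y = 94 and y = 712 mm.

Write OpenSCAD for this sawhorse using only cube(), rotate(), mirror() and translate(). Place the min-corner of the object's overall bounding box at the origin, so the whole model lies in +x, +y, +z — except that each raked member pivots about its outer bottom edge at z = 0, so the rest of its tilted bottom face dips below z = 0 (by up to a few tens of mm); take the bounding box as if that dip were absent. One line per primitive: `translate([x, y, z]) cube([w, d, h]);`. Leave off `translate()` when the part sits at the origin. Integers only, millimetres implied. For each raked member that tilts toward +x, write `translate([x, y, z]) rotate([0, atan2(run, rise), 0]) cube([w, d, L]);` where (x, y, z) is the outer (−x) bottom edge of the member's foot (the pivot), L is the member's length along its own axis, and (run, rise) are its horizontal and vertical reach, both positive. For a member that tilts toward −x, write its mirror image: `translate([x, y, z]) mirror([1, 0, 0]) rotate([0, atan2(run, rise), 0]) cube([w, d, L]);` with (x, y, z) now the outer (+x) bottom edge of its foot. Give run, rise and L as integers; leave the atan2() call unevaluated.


translate([216, 0, 630]) cube([119, 849, 57]);
translate([0, 94, 0]) rotate([0, atan2(216, 630), 0]) cube([45, 43, 666]);
translate([551, 94, 0]) mirror([1, 0, 0]) rotate([0, atan2(216, 630), 0]) cube([45, 43, 666]);
translate([0, 712, 0]) rotate([0, atan2(216, 630), 0]) cube([45, 43, 666]);
translate([551, 712, 0]) mirror([1, 0, 0]) rotate([0, atan2(216, 630), 0]) cube([45, 43, 666]);


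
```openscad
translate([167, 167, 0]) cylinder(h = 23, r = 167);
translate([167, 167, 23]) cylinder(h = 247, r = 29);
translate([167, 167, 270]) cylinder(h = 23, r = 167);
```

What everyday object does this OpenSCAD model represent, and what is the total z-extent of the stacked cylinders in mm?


A spool. The overall height is 293 mm.

Three coaxial cylinders, large–small–large — a spool. Two 23 mm flanges and a 247 mm core give 23 + 247 + 23 = 293 mm.


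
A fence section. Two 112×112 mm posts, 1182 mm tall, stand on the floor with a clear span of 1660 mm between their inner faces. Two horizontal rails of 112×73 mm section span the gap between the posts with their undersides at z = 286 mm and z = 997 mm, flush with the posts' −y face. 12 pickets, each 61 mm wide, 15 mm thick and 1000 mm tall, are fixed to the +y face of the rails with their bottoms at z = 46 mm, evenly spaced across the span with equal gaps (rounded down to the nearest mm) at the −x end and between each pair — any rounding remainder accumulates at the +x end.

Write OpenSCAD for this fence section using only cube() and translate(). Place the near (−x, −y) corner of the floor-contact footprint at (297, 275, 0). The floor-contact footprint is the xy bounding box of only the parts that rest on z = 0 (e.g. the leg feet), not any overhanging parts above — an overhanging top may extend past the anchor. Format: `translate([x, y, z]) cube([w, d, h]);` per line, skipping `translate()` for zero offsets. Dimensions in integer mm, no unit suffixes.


translate([297, 275, 0]) cube([112, 112, 1182]);
translate([2069, 275, 0]) cube([112, 112, 1182]);
translate([409, 275, 286]) cube([1660, 112, 73]);
translate([409, 275, 997]) cube([1660, 112, 73]);
translate([480, 387, 46]) cube([61, 15, 1000]);
translate([612, 387, 46]) cube([61, 15, 1000]);
translate([744, 387, 46]) cube([61, 15, 1000]);
translate([876, 387, 46]) cube([61, 15, 1000]);
translate([1008, 387, 46]) cube([61, 15, 1000]);
translate([1140, 387, 46]) cube([61, 15, 1000]);
translate([1272, 387, 46]) cube([61, 15, 1000]);
translate([1404, 387, 46]) cube([61, 15, 1000]);
translate([1536, 387, 46]) cube([61, 15, 1000]);
translate([1668, 387, 46]) cube([61, 15, 1000]);
translate([1800, 387, 46]) cube([61, 15, 1000]);
translate([1932, 387, 46]) cube([61, 15, 1000]);


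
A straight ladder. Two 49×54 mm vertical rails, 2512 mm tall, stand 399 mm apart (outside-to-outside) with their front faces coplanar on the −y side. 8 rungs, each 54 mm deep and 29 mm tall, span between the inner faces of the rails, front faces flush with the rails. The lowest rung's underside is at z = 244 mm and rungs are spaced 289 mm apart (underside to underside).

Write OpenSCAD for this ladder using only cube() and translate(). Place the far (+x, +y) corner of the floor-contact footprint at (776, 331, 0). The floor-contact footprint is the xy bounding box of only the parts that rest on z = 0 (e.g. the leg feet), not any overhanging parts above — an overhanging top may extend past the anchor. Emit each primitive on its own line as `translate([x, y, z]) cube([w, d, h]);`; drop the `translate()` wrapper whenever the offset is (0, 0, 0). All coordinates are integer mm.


translate([377, 277, 0]) cube([49, 54, 2512]);
translate([727, 277, 0]) cube([49, 54, 2512]);
translate([426, 277, 244]) cube([301, 54, 29]);
translate([426, 277, 533]) cube([301, 54, 29]);
translate([426, 277, 822]) cube([301, 54, 29]);
translate([426, 277, 1111]) cube([301, 54, 29]);
translate([426, 277, 1400]) cube([301, 54, 29]);
translate([426, 277, 1689]) cube([301, 54, 29]);
translate([426, 277, 1978]) cube([301, 54, 29]);
translate([426, 277, 2267]) cube([301, 54, 29]);


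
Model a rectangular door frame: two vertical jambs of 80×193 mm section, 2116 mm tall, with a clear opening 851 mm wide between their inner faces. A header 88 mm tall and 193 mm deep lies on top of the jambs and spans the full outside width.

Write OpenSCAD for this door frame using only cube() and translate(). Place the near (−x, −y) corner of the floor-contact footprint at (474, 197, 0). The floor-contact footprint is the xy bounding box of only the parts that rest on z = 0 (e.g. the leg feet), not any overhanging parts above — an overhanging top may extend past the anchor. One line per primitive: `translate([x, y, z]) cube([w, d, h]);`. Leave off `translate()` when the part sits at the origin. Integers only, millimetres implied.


translate([474, 197, 0]) cube([80, 193, 2116]);
translate([1405, 197, 0]) cube([80, 193, 2116]);
translate([474, 197, 2116]) cube([1011, 193, 88]);


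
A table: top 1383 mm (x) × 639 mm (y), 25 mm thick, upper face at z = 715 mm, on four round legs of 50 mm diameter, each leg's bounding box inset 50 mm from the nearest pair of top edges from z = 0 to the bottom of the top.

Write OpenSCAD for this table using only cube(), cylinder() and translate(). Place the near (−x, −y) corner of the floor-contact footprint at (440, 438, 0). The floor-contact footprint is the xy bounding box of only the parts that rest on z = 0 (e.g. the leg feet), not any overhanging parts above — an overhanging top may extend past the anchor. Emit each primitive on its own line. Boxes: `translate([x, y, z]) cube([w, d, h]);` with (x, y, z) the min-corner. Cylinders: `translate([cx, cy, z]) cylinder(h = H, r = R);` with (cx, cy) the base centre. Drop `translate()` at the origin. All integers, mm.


// leg_h = 715 - 25 = 690
translate([390, 388, 690]) cube([1383, 639, 25]);
translate([465, 463, 0]) cylinder(h = 690, r = 25);
translate([1698, 463, 0]) cylinder(h = 690, r = 25);
translate([465, 952, 0]) cylinder(h = 690, r = 25);
translate([1698, 952, 0]) cylinder(h = 690, r = 25);


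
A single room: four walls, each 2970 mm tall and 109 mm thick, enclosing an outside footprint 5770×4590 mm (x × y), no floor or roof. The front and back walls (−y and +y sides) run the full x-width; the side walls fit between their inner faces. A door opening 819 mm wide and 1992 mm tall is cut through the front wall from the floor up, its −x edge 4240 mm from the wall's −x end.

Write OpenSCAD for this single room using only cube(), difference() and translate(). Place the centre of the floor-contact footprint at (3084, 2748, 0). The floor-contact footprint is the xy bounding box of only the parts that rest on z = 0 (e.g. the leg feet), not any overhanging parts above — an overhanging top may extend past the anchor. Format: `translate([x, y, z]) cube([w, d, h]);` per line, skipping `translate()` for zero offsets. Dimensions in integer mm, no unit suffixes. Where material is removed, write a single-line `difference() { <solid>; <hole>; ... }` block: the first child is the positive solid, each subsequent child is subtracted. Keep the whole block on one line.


difference() { translate([199, 453, 0]) cube([5770, 109, 2970]); translate([4439, 453, 0]) cube([819, 109, 1992]); }
translate([199, 4934, 0]) cube([5770, 109, 2970]);
translate([199, 562, 0]) cube([109, 4372, 2970]);
translate([5860, 562, 0]) cube([109, 4372, 2970]);


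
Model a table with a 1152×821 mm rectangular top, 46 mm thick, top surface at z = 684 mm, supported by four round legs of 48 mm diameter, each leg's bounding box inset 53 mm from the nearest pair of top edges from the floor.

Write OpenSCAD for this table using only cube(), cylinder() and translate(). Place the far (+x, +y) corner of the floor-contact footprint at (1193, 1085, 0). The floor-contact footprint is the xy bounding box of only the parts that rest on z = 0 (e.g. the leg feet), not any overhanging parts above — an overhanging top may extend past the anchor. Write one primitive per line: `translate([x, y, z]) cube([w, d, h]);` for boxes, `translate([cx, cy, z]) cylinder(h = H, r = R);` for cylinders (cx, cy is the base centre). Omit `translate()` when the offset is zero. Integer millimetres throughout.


translate([94, 317, 638]) cube([1152, 821, 46]);
translate([171, 394, 0]) cylinder(h = 638, r = 24);
translate([1169, 394, 0]) cylinder(h = 638, r = 24);
translate([171, 1061, 0]) cylinder(h = 638, r = 24);
translate([1169, 1061, 0]) cylinder(h = 638, r = 24);


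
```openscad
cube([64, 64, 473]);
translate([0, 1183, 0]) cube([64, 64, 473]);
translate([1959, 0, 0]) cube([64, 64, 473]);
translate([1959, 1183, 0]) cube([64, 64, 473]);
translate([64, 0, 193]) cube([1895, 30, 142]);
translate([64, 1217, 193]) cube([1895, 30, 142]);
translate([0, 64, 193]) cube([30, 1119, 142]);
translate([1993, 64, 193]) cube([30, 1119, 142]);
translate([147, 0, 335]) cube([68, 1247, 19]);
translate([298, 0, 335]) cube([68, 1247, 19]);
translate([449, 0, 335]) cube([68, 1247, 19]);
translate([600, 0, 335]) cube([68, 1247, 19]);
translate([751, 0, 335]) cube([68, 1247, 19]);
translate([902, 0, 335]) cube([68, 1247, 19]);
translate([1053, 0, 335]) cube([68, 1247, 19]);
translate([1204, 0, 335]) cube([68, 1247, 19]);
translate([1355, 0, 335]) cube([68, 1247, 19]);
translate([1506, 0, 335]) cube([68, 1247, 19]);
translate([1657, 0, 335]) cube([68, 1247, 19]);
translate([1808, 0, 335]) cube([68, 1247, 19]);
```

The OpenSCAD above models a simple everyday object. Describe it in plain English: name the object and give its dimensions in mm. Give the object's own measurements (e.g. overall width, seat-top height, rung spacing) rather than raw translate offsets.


A bed frame 2023 mm long (x) by 1247 mm wide (y). Four 64×64 mm corner posts, 473 mm tall, at the corners of the footprint. Four rails of 30 mm thickness and 142 mm height run between adjacent posts with their undersides at z = 193 mm, their outer faces flush with the outside of the frame (the two x-running rails run between the posts' inner faces; the two y-running rails run between the posts' inner faces). 12 slats, each 68 mm wide (x) and 19 mm thick, lie across the top of the two x-running rails, running the full 1247 mm width of the frame in y; along x they sit between the end posts with a 83 mm gap after the −x posts and between neighbouring slats and before the +x posts.


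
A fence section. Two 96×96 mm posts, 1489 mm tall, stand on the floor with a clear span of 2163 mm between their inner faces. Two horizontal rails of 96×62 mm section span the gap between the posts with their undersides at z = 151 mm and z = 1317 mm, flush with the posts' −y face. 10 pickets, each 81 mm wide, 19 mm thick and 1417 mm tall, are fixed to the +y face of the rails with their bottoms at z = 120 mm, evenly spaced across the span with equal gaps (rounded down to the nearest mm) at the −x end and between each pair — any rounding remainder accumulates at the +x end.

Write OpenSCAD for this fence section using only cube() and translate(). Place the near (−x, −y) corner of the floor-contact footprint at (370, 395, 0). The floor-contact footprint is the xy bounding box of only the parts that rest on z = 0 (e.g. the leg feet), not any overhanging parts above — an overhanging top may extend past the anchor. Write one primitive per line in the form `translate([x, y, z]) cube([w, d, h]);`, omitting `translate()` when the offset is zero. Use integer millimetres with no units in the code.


translate([370, 395, 0]) cube([96, 96, 1489]);
translate([2629, 395, 0]) cube([96, 96, 1489]);
translate([466, 395, 151]) cube([2163, 96, 62]);
translate([466, 395, 1317]) cube([2163, 96, 62]);
translate([589, 491, 120]) cube([81, 19, 1417]);
translate([793, 491, 120]) cube([81, 19, 1417]);
translate([997, 491, 120]) cube([81, 19, 1417]);
translate([1201, 491, 120]) cube([81, 19, 1417]);
translate([1405, 491, 120]) cube([81, 19, 1417]);
translate([1609, 491, 120]) cube([81, 19, 1417]);
translate([1813, 491, 120]) cube([81, 19, 1417]);
translate([2017, 491, 120]) cube([81, 19, 1417]);
translate([2221, 491, 120]) cube([81, 19, 1417]);
translate([2425, 491, 120]) cube([81, 19, 1417]);


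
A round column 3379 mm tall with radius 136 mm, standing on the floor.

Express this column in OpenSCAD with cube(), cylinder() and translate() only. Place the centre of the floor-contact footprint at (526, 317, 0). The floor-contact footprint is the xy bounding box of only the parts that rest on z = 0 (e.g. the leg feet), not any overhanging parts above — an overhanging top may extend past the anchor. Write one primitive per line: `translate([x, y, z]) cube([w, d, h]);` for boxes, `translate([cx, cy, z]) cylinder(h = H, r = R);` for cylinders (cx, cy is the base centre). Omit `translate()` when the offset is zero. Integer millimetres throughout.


translate([526, 317, 0]) cylinder(h = 3379, r = 136);


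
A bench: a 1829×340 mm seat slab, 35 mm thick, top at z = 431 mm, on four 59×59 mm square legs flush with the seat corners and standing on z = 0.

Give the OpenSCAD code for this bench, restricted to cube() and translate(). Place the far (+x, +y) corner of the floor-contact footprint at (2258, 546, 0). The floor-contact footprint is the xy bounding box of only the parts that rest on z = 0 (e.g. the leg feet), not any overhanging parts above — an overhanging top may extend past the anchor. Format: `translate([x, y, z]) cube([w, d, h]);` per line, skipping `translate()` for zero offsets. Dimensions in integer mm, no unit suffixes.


translate([429, 206, 396]) cube([1829, 340, 35]);
translate([429, 206, 0]) cube([59, 59, 396]);
translate([429, 487, 0]) cube([59, 59, 396]);
translate([2199, 206, 0]) cube([59, 59, 396]);
translate([2199, 487, 0]) cube([59, 59, 396]);


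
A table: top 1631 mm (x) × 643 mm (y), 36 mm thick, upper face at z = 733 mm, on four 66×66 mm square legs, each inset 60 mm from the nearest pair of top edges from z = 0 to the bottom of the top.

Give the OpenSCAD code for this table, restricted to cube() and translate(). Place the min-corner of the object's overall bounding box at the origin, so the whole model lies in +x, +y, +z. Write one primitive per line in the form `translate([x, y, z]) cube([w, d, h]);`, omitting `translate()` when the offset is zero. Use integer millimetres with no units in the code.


translate([0, 0, 697]) cube([1631, 643, 36]);
translate([60, 60, 0]) cube([66, 66, 697]);
translate([1505, 60, 0]) cube([66, 66, 697]);
translate([60, 517, 0]) cube([66, 66, 697]);
translate([1505, 517, 0]) cube([66, 66, 697]);


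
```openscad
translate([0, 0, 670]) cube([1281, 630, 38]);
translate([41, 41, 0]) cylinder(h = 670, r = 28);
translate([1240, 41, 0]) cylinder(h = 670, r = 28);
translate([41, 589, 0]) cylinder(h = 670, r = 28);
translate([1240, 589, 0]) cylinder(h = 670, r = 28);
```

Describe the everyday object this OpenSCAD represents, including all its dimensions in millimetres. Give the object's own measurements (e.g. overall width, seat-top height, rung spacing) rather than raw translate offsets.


A table: top 1281 mm (x) × 630 mm (y), 38 mm thick, upper face at z = 708 mm, on four round legs of 56 mm diameter, each leg's bounding box inset 13 mm from the nearest pair of top edges from z = 0 to the bottom of the top.


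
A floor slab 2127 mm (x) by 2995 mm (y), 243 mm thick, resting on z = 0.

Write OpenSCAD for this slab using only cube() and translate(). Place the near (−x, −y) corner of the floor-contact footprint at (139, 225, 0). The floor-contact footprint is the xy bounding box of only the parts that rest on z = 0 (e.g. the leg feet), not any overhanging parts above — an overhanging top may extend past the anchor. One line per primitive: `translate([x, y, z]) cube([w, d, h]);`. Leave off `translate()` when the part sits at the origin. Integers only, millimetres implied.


translate([139, 225, 0]) cube([2127, 2995, 243]);


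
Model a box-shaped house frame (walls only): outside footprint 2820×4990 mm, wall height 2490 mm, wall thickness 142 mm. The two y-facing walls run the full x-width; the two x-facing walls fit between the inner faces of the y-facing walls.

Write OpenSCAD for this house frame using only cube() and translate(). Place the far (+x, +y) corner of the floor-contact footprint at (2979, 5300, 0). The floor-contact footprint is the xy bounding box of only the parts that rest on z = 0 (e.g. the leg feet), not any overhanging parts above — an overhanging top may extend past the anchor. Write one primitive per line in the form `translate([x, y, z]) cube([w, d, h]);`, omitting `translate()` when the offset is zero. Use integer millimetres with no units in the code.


translate([159, 310, 0]) cube([2820, 142, 2490]);
translate([159, 5158, 0]) cube([2820, 142, 2490]);
translate([159, 452, 0]) cube([142, 4706, 2490]);
translate([2837, 452, 0]) cube([142, 4706, 2490]);
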